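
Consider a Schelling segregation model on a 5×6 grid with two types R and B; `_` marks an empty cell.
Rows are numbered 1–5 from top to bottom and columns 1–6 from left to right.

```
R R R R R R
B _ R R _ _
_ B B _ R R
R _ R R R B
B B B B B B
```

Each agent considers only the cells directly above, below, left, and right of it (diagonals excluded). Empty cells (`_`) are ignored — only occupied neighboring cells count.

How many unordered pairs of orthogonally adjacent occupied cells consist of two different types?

Scan each occupied cell's neighbors to the right and below so each pair is counted once.
Row 1: R(1,1)–R(1,2)= R(1,1)–B(2,1)≠ R(1,2)–R(1,3)= R(1,3)–R(1,4)= R(1,3)–R(2,3)= R(1,4)–R(1,5)= R(1,4)–R(2,4)= R(1,5)–R(1,6)=  → 1/8 unlike.
Row 2: R(2,3)–R(2,4)= R(2,3)–B(3,3)≠  → 1/2 unlike.
Row 3: B(3,2)–B(3,3)= B(3,3)–R(4,3)≠ R(3,5)–R(3,6)= R(3,5)–R(4,5)= R(3,6)–B(4,6)≠  → 2/5 unlike.
Row 4: R(4,1)–B(5,1)≠ R(4,3)–R(4,4)= R(4,3)–B(5,3)≠ R(4,4)–R(4,5)= R(4,4)–B(5,4)≠ R(4,5)–B(4,6)≠ R(4,5)–B(5,5)≠ B(4,6)–B(5,6)=  → 5/8 unlike.
Row 5: B(5,1)–B(5,2)= B(5,2)–B(5,3)= B(5,3)–B(5,4)= B(5,4)–B(5,5)= B(5,5)–B(5,6)=  → 0/5 unlike.
Total adjacent occupied pairs: 28; unlike-type pairs: 9.

9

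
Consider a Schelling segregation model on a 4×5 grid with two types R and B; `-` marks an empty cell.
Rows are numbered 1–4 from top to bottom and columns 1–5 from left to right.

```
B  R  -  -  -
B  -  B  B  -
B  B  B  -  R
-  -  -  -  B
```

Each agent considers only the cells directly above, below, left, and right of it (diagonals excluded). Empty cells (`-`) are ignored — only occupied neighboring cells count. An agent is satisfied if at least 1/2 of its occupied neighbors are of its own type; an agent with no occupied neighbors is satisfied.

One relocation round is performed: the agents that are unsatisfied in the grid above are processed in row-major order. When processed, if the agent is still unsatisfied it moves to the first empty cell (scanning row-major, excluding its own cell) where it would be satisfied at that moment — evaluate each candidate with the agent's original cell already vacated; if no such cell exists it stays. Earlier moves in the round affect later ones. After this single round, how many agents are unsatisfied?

Initially unsatisfied (in order): (1,2), (3,5), (4,5).
  (1,2) → (1,5).
  (3,5) → (1,4).
  (4,5): now satisfied by earlier moves; stays.
Resulting grid:
B - - R R
B - B B -
B B B - -
- - - - B
All satisfied now.

0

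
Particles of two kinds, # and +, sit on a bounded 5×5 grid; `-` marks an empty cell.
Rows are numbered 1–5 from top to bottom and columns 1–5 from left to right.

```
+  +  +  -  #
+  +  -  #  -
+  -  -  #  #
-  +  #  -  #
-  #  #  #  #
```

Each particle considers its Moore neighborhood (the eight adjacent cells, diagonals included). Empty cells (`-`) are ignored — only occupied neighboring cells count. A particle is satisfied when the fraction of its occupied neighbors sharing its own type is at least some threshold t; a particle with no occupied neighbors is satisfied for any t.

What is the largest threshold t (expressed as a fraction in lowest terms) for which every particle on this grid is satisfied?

(1,1)+ 3/3
(1,2)+ 4/4
(1,3)+ 2/3
(1,5)# 1/1
(2,1)+ 4/4
(2,2)+ 5/5
(2,4)# 3/4
(3,1)+ 3/3
(3,4)# 4/4
(3,5)# 3/3
(4,2)+ 1/4
(4,3)# 4/5
(4,5)# 4/4
(5,2)# 2/3
(5,3)# 3/4
(5,4)# 4/4
(5,5)# 2/2
The smallest same-type fraction is 1/4 at (4,2), which reduces to 1/4. Any threshold above that leaves this particle unsatisfied.

1/4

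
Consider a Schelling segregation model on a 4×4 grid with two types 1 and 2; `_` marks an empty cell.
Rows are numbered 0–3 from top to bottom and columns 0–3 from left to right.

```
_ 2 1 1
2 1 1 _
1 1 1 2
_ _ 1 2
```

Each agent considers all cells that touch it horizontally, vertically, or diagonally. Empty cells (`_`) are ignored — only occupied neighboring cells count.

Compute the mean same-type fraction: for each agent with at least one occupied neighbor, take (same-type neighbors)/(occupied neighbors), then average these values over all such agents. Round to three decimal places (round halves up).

Row 0: (0,1)2 1/4 · (0,2)1 3/4 · (0,3)1 2/2
Row 1: (1,0)2 1/4 · (1,1)1 5/7 · (1,2)1 5/7
Row 2: (2,0)1 2/3 · (2,1)1 5/6 · (2,2)1 4/6 · (2,3)2 1/4
Row 3: (3,2)1 2/4 · (3,3)2 1/3
Sum over 12 agents: 1/4 + 3/4 + 2/2 + 1/4 + 5/7 + 5/7 + 2/3 + 5/6 + 4/6 + 1/4 + 2/4 + 1/3 = 97/14; mean = 97/14 ÷ 12 = 97/168 = 0.577380… → 0.577.

0.577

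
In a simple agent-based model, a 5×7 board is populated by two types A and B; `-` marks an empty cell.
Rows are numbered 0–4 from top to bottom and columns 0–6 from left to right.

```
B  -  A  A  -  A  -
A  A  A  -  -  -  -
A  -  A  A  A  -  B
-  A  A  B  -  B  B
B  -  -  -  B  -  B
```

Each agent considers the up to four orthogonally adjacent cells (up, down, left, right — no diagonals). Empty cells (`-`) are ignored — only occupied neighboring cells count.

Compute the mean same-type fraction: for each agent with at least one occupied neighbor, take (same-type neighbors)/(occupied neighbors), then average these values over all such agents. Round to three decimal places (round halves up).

0.824

Row 0: (0,0)B 0/1 · (0,2)A 2/2 · (0,3)A 1/1 · (0,5)A — no occupied neighbors
Row 1: (1,0)A 2/3 · (1,1)A 2/2 · (1,2)A 3/3
Row 2: (2,0)A 1/1 · (2,2)A 3/3 · (2,3)A 2/3 · (2,4)A 1/1 · (2,6)B 1/1
Row 3: (3,1)A 1/1 · (3,2)A 2/3 · (3,3)B 0/2 · (3,5)B 1/1 · (3,6)B 3/3
Row 4: (4,0)B — no occupied neighbors · (4,4)B — no occupied neighbors · (4,6)B 1/1
Sum over 17 agents: 0/1 + 2/2 + 1/1 + 2/3 + 2/2 + 3/3 + 1/1 + 3/3 + 2/3 + 1/1 + 1/1 + 1/1 + 2/3 + 0/2 + 1/1 + 3/3 + 1/1 = 14; mean = 14 ÷ 17 = 14/17 = 0.823529… → 0.824.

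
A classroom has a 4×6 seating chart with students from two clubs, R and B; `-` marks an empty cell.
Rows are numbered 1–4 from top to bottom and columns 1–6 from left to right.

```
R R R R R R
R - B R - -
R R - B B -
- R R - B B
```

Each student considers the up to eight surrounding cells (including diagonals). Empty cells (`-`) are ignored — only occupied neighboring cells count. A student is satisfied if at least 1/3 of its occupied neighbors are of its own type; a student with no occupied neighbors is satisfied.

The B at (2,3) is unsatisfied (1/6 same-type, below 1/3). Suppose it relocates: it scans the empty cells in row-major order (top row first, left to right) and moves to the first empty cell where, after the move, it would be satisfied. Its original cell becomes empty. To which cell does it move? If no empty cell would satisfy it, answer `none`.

(2,5)

Vacating (2,3). Empty cells in order:
  (2,2): 0/6 same-type → still unsatisfied.
  (2,5): 2/6 same-type → satisfied — stop here.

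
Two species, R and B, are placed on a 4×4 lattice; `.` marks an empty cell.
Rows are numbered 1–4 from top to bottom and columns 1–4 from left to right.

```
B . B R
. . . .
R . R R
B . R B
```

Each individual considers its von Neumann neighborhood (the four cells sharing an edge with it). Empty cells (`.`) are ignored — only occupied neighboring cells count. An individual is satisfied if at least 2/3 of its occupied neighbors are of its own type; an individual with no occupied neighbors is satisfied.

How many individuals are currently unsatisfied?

(1,1)B 0/0 satisfied
(1,3)B 0/1 not
(1,4)R 0/1 not
(3,1)R 0/1 not
(3,3)R 2/2 satisfied
(3,4)R 1/2 not
(4,1)B 0/1 not
(4,3)R 1/2 not
(4,4)B 0/2 not
Unsatisfied: (1,3), (1,4), (3,1), (3,4), (4,1), (4,3), (4,4) — 7 in total.

7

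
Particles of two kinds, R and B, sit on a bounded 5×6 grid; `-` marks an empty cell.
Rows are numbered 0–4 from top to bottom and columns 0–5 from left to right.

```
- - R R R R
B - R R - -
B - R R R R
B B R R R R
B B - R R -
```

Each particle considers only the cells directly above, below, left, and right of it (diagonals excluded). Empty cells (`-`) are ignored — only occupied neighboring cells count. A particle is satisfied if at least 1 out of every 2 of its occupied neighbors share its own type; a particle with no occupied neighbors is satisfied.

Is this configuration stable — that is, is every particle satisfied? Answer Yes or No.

Yes

(0,2)R 2/2 ✓
(0,3)R 3/3 ✓
(0,4)R 2/2 ✓
(0,5)R 1/1 ✓
(1,0)B 1/1 ✓
(1,2)R 3/3 ✓
(1,3)R 3/3 ✓
(2,0)B 2/2 ✓
(2,2)R 3/3 ✓
(2,3)R 4/4 ✓
(2,4)R 3/3 ✓
(2,5)R 2/2 ✓
(3,0)B 3/3 ✓
(3,1)B 2/3 ✓
(3,2)R 2/3 ✓
(3,3)R 4/4 ✓
(3,4)R 4/4 ✓
(3,5)R 2/2 ✓
(4,0)B 2/2 ✓
(4,1)B 2/2 ✓
(4,3)R 2/2 ✓
(4,4)R 2/2 ✓
All meet the threshold, so the configuration is stable.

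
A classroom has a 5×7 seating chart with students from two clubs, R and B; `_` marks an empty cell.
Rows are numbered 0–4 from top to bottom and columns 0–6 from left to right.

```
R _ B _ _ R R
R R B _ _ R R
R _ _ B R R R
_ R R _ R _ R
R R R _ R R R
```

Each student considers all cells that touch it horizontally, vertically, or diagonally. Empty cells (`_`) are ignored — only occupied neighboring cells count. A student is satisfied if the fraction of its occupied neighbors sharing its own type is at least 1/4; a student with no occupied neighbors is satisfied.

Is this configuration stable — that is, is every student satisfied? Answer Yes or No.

Yes

Row 0: (0,0)R 2/2 ok · (0,2)B 1/2 ok · (0,5)R 3/3 ok · (0,6)R 3/3 ok
Row 1: (1,0)R 3/3 ok · (1,1)R 3/5 ok · (1,2)B 2/3 ok · (1,5)R 6/6 ok · (1,6)R 5/5 ok
Row 2: (2,0)R 3/3 ok · (2,3)B 1/4 ok · (2,4)R 3/4 ok · (2,5)R 6/6 ok · (2,6)R 4/4 ok
Row 3: (3,1)R 5/5 ok · (3,2)R 3/4 ok · (3,4)R 4/5 ok · (3,6)R 4/4 ok
Row 4: (4,0)R 2/2 ok · (4,1)R 4/4 ok · (4,2)R 3/3 ok · (4,4)R 2/2 ok · (4,5)R 4/4 ok · (4,6)R 2/2 ok
All meet the threshold, so the configuration is stable.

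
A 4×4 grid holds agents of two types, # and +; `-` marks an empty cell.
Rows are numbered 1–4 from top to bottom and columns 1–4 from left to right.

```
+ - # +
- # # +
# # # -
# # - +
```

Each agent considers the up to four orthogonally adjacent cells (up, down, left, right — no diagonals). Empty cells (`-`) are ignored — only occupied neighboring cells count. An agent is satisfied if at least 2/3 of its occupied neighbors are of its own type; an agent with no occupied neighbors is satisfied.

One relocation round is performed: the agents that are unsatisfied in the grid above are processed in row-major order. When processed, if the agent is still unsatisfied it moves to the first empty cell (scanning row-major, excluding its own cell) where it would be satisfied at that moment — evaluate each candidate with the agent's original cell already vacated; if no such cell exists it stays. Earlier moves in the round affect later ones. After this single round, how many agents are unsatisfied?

Initially unsatisfied (in order): (1,3), (1,4), (2,4).
  (1,3) → (2,1).
  (1,4): now satisfied by earlier moves; stays.
  (2,4): no empty cell satisfies it; stays.
Resulting grid:
+ - - +
# # # +
# # # -
# # - +
Unsatisfied now: (1,1), (2,4).

2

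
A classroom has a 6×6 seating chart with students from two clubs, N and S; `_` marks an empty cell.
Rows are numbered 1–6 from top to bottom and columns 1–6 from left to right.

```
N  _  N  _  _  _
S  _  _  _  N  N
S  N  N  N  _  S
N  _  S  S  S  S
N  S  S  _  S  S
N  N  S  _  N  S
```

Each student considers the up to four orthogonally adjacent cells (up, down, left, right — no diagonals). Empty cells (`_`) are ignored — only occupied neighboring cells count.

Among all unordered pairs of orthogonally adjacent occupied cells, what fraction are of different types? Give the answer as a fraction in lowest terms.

11/29

Scan each occupied cell's neighbors to the right and below so each pair is counted once.
From row 1: 1 unlike of 1 pairs (running 1/1).
From row 2: 1 unlike of 3 pairs (running 2/4).
From row 3: 4 unlike of 7 pairs (running 6/11).
From row 4: 0 unlike of 7 pairs (running 6/18).
From row 5: 3 unlike of 8 pairs (running 9/26).
From row 6: 2 unlike of 3 pairs (running 11/29).
Total adjacent occupied pairs: 29; unlike-type pairs: 11.
11/29 is already in lowest terms.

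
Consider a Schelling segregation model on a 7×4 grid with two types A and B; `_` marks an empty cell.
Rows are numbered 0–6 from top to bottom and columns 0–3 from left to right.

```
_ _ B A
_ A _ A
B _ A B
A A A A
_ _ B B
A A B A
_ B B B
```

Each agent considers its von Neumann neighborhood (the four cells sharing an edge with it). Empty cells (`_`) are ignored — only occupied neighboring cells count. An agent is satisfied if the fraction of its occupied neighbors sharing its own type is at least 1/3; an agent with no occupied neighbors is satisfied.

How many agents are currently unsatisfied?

Row 0: (0,2)B 0/1 not · (0,3)A 1/2 satisfied
Row 1: (1,1)A 0/0 satisfied · (1,3)A 1/2 satisfied
Row 2: (2,0)B 0/1 not · (2,2)A 1/2 satisfied · (2,3)B 0/3 not
Row 3: (3,0)A 1/2 satisfied · (3,1)A 2/2 satisfied · (3,2)A 3/4 satisfied · (3,3)A 1/3 satisfied
Row 4: (4,2)B 2/3 satisfied · (4,3)B 1/3 satisfied
Row 5: (5,0)A 1/1 satisfied · (5,1)A 1/3 satisfied · (5,2)B 2/4 satisfied · (5,3)A 0/3 not
Row 6: (6,1)B 1/2 satisfied · (6,2)B 3/3 satisfied · (6,3)B 1/2 satisfied
Unsatisfied: (0,2), (2,0), (2,3), (5,3) — 4 in total.

4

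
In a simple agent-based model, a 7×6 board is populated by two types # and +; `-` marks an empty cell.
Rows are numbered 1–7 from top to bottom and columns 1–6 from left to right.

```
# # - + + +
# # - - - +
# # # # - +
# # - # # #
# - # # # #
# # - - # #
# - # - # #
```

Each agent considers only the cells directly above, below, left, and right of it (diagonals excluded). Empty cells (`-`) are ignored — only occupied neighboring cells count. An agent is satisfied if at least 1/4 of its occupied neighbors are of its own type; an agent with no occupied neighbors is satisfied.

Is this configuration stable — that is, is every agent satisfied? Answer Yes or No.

(1,1)# 2/2 satisfied
(1,2)# 2/2 satisfied
(1,4)+ 1/1 satisfied
(1,5)+ 2/2 satisfied
(1,6)+ 2/2 satisfied
(2,1)# 3/3 satisfied
(2,2)# 3/3 satisfied
(2,6)+ 2/2 satisfied
(3,1)# 3/3 satisfied
(3,2)# 4/4 satisfied
(3,3)# 2/2 satisfied
(3,4)# 2/2 satisfied
(3,6)+ 1/2 satisfied
(4,1)# 3/3 satisfied
(4,2)# 2/2 satisfied
(4,4)# 3/3 satisfied
(4,5)# 3/3 satisfied
(4,6)# 2/3 satisfied
(5,1)# 2/2 satisfied
(5,3)# 1/1 satisfied
(5,4)# 3/3 satisfied
(5,5)# 4/4 satisfied
(5,6)# 3/3 satisfied
(6,1)# 3/3 satisfied
(6,2)# 1/1 satisfied
(6,5)# 3/3 satisfied
(6,6)# 3/3 satisfied
(7,1)# 1/1 satisfied
(7,3)# 0/0 satisfied
(7,5)# 2/2 satisfied
(7,6)# 2/2 satisfied
All meet the threshold, so the configuration is stable.

Yes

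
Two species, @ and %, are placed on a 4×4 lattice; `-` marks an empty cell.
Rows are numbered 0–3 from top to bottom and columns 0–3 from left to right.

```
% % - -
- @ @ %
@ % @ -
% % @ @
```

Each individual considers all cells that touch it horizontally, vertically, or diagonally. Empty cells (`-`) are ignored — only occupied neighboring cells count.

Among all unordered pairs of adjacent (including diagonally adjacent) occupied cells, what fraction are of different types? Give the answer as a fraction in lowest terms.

Scan each occupied cell's neighbors to the right and below (and the two forward diagonals) so each pair is counted once.
From row 0: 3 unlike of 4 pairs (running 3/4).
From row 1: 4 unlike of 8 pairs (running 7/12).
From row 2: 6 unlike of 10 pairs (running 13/22).
From row 3: 1 unlike of 3 pairs (running 14/25).
Total adjacent occupied pairs: 25; unlike-type pairs: 14.
14/25 is already in lowest terms.

14/25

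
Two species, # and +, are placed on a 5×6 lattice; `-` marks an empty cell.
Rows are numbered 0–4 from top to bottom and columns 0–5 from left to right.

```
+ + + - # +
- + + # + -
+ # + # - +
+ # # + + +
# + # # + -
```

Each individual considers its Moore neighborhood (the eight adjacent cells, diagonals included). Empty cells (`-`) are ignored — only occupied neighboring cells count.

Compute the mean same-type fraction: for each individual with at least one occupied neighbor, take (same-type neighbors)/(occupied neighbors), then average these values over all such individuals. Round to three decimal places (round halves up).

(0,0)+ 2/2
(0,1)+ 4/4
(0,2)+ 3/4
(0,4)# 1/3
(0,5)+ 1/2
(1,1)+ 6/7
(1,2)+ 4/7
(1,3)# 2/6
(1,4)+ 2/5
(2,0)+ 2/4
(2,1)# 2/7
(2,2)+ 3/8
(2,3)# 2/7
(2,5)+ 3/3
(3,0)+ 2/5
(3,1)# 4/8
(3,2)# 5/8
(3,3)+ 3/7
(3,4)+ 4/6
(3,5)+ 3/3
(4,0)# 1/3
(4,1)+ 1/5
(4,2)# 3/5
(4,3)# 2/5
(4,4)+ 3/4
Sum over 25 individuals: 2/2 + 4/4 + 3/4 + 1/3 + 1/2 + 6/7 + 4/7 + 2/6 + 2/5 + 2/4 + 2/7 + 3/8 + 2/7 + 3/3 + 2/5 + 4/8 + 5/8 + 3/7 + 4/6 + 3/3 + 1/3 + 1/5 + 3/5 + 2/5 + 3/4 = 296/21; mean = 296/21 ÷ 25 = 296/525 = 0.563809… → 0.564.

0.564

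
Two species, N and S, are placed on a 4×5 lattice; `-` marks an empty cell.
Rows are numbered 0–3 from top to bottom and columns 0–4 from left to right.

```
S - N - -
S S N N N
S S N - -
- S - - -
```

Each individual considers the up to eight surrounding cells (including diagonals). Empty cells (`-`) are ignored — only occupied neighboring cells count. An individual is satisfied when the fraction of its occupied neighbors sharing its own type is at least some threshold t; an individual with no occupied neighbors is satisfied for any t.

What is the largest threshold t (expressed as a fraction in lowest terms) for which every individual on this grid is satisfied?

2/5

(0,0)S 2/2
(0,2)N 2/3
(1,0)S 4/4
(1,1)S 4/7
(1,2)N 3/5
(1,3)N 4/4
(1,4)N 1/1
(2,0)S 4/4
(2,1)S 4/6
(2,2)N 2/5
(3,1)S 2/3
The smallest same-type fraction is 2/5 at (2,2), which reduces to 2/5. Any threshold above that leaves this individual unsatisfied.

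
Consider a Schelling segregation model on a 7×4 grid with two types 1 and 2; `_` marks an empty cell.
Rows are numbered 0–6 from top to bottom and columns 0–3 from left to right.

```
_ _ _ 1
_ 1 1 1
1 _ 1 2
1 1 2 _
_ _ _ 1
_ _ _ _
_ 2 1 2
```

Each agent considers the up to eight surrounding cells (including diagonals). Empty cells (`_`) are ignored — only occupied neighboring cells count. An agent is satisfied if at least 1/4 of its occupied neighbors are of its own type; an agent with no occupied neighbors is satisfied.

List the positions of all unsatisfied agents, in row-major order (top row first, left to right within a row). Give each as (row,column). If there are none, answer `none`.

(0,3)1 2/2 ok
(1,1)1 3/3 ok
(1,2)1 4/5 ok
(1,3)1 3/4 ok
(2,0)1 3/3 ok
(2,2)1 4/6 ok
(2,3)2 1/4 ok
(3,0)1 2/2 ok
(3,1)1 3/4 ok
(3,2)2 1/4 ok
(4,3)1 0/1 unhappy
(6,1)2 0/1 unhappy
(6,2)1 0/2 unhappy
(6,3)2 0/1 unhappy

(4,3), (6,1), (6,2), (6,3)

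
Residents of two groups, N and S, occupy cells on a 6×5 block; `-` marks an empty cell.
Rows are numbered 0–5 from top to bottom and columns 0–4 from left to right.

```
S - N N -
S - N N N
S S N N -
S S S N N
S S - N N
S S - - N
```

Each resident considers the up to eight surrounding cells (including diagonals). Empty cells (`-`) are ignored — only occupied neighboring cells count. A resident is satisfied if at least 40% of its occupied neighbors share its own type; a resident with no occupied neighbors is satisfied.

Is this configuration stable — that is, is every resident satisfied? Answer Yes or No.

Yes

Row 0: (0,0)S 1/1 ✓ · (0,2)N 3/3 ✓ · (0,3)N 4/4 ✓
Row 1: (1,0)S 3/3 ✓ · (1,2)N 5/6 ✓ · (1,3)N 6/6 ✓ · (1,4)N 3/3 ✓
Row 2: (2,0)S 4/4 ✓ · (2,1)S 5/7 ✓ · (2,2)N 4/7 ✓ · (2,3)N 6/7 ✓
Row 3: (3,0)S 5/5 ✓ · (3,1)S 6/7 ✓ · (3,2)S 3/7 ✓ · (3,3)N 5/6 ✓ · (3,4)N 4/4 ✓
Row 4: (4,0)S 5/5 ✓ · (4,1)S 6/6 ✓ · (4,3)N 4/5 ✓ · (4,4)N 4/4 ✓
Row 5: (5,0)S 3/3 ✓ · (5,1)S 3/3 ✓ · (5,4)N 2/2 ✓
All meet the threshold, so the configuration is stable.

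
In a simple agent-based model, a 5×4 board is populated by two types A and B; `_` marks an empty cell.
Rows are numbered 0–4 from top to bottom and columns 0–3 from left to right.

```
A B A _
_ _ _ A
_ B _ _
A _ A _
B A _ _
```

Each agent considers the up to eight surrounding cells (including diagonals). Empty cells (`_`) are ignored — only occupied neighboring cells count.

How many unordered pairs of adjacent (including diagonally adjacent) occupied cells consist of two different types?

Scan each occupied cell's neighbors to the right and below (and the two forward diagonals) so each pair is counted once.
From row 0: 2 unlike of 3 pairs (running 2/3).
From row 2: 2 unlike of 2 pairs (running 4/5).
From row 3: 1 unlike of 3 pairs (running 5/8).
From row 4: 1 unlike of 1 pairs (running 6/9).
Total adjacent occupied pairs: 9; unlike-type pairs: 6.

6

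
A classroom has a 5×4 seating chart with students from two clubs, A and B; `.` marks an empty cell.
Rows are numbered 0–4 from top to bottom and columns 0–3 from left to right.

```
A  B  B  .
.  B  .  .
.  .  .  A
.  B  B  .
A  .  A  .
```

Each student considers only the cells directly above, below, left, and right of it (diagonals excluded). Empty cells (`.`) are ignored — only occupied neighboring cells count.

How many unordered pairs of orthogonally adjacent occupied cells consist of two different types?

2

Scan each occupied cell's neighbors to the right and below so each pair is counted once.
From row 0: 1 unlike of 3 pairs (running 1/3).
From row 3: 1 unlike of 2 pairs (running 2/5).
Total adjacent occupied pairs: 5; unlike-type pairs: 2.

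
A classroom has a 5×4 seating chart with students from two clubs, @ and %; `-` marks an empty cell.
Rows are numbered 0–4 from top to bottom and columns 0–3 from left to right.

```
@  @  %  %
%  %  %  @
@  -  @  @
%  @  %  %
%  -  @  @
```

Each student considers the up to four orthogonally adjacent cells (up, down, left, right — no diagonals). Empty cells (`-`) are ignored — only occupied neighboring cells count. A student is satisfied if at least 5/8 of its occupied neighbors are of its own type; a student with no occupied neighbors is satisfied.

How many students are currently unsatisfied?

14

(0,0)@ 1/2 ✗
(0,1)@ 1/3 ✗
(0,2)% 2/3 ✓
(0,3)% 1/2 ✗
(1,0)% 1/3 ✗
(1,1)% 2/3 ✓
(1,2)% 2/4 ✗
(1,3)@ 1/3 ✗
(2,0)@ 0/2 ✗
(2,2)@ 1/3 ✗
(2,3)@ 2/3 ✓
(3,0)% 1/3 ✗
(3,1)@ 0/2 ✗
(3,2)% 1/4 ✗
(3,3)% 1/3 ✗
(4,0)% 1/1 ✓
(4,2)@ 1/2 ✗
(4,3)@ 1/2 ✗
Unsatisfied: (0,0), (0,1), (0,3), (1,0), (1,2), (1,3), (2,0), (2,2), (3,0), (3,1), (3,2), (3,3), (4,2), (4,3) — 14 in total.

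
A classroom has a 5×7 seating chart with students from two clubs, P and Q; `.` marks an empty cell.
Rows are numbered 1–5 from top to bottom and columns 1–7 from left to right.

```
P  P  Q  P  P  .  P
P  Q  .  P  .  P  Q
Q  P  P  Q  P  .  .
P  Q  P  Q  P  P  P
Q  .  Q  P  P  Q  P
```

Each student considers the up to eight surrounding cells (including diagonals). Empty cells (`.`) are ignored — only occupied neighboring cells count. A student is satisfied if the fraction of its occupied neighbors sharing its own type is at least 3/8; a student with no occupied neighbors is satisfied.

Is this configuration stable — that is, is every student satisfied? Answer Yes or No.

No

Row 1: (1,1)P 2/3 ✓ · (1,2)P 2/4 ✓ · (1,3)Q 1/4 ✗ · (1,4)P 2/3 ✓ · (1,5)P 3/3 ✓ · (1,7)P 1/2 ✓
Row 2: (2,1)P 3/5 ✓ · (2,2)Q 2/7 ✗ · (2,4)P 4/6 ✓ · (2,6)P 3/4 ✓ · (2,7)Q 0/2 ✗
Row 3: (3,1)Q 2/5 ✓ · (3,2)P 4/7 ✓ · (3,3)P 3/7 ✓ · (3,4)Q 1/6 ✗ · (3,5)P 4/6 ✓
Row 4: (4,1)P 1/4 ✗ · (4,2)Q 3/7 ✓ · (4,3)P 3/7 ✓ · (4,4)Q 2/8 ✗ · (4,5)P 4/7 ✓ · (4,6)P 5/6 ✓ · (4,7)P 2/3 ✓
Row 5: (5,1)Q 1/2 ✓ · (5,3)Q 2/4 ✓ · (5,4)P 3/5 ✓ · (5,5)P 3/5 ✓ · (5,6)Q 0/5 ✗ · (5,7)P 2/3 ✓
For instance (1,3) has only 1/4 same-type neighbors, below 3/8.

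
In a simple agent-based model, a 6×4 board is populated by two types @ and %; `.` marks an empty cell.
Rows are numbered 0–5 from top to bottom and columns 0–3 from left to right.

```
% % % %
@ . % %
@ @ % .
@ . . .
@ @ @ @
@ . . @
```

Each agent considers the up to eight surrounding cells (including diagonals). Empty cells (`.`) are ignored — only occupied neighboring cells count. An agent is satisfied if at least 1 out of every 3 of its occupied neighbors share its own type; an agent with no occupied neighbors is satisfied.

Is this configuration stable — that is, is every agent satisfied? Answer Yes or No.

Row 0: (0,0)% 1/2 ok · (0,1)% 3/4 ok · (0,2)% 4/4 ok · (0,3)% 3/3 ok
Row 1: (1,0)@ 2/4 ok · (1,2)% 5/6 ok · (1,3)% 4/4 ok
Row 2: (2,0)@ 3/3 ok · (2,1)@ 3/5 ok · (2,2)% 2/3 ok
Row 3: (3,0)@ 4/4 ok
Row 4: (4,0)@ 3/3 ok · (4,1)@ 4/4 ok · (4,2)@ 3/3 ok · (4,3)@ 2/2 ok
Row 5: (5,0)@ 2/2 ok · (5,3)@ 2/2 ok
All meet the threshold, so the configuration is stable.

Yes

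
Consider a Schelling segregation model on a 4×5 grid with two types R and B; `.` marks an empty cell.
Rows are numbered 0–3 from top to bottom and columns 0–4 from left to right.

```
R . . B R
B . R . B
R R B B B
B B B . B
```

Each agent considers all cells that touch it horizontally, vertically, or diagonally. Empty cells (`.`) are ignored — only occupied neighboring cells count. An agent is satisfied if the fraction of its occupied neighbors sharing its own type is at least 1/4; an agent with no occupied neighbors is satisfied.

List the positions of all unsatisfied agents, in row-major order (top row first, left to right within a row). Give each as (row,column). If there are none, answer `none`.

Row 0: (0,0)R 0/1 not · (0,3)B 1/3 satisfied · (0,4)R 0/2 not
Row 1: (1,0)B 0/3 not · (1,2)R 1/4 satisfied · (1,4)B 3/4 satisfied
Row 2: (2,0)R 1/4 satisfied · (2,1)R 2/7 satisfied · (2,2)B 3/5 satisfied · (2,3)B 5/6 satisfied · (2,4)B 3/3 satisfied
Row 3: (3,0)B 1/3 satisfied · (3,1)B 3/5 satisfied · (3,2)B 3/4 satisfied · (3,4)B 2/2 satisfied

(0,0), (0,4), (1,0)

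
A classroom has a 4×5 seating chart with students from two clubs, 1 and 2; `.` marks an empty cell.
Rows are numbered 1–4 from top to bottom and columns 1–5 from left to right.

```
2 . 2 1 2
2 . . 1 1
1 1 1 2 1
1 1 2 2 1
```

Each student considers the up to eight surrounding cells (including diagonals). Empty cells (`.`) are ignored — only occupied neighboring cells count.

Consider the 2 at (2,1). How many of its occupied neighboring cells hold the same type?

Occupied neighbors of (2,1): (1,1)=2, (3,1)=1, (3,2)=1.
Same type (2): 1 of 3.

1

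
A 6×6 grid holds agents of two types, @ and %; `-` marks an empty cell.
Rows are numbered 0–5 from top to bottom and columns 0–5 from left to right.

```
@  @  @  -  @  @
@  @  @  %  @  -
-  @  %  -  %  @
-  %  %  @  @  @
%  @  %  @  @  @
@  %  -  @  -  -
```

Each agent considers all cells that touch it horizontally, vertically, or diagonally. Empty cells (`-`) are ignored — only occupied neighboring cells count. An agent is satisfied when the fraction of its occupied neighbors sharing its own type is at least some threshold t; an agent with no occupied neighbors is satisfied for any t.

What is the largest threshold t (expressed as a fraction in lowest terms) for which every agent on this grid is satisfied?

(0,0)@ 3/3
(0,1)@ 5/5
(0,2)@ 3/4
(0,4)@ 2/3
(0,5)@ 2/2
(1,0)@ 4/4
(1,1)@ 6/7
(1,2)@ 4/6
(1,3)% 2/6
(1,4)@ 3/5
(2,1)@ 3/6
(2,2)% 3/7
(2,4)% 1/6
(2,5)@ 3/4
(3,1)% 4/6
(3,2)% 3/7
(3,3)@ 3/7
(3,4)@ 6/7
(3,5)@ 4/5
(4,0)% 2/4
(4,1)@ 1/6
(4,2)% 3/7
(4,3)@ 4/6
(4,4)@ 6/6
(4,5)@ 3/3
(5,0)@ 1/3
(5,1)% 2/4
(5,3)@ 2/3
The smallest same-type fraction is 1/6 at (2,4), which reduces to 1/6. Any threshold above that leaves this agent unsatisfied.

1/6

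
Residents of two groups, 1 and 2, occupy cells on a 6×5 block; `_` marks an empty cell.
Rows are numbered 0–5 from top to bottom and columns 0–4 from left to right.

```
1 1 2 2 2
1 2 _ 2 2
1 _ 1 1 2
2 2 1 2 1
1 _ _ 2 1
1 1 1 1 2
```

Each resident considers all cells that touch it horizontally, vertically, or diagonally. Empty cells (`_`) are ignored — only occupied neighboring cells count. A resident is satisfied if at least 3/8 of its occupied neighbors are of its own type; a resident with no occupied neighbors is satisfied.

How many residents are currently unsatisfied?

8

(0,0)1 2/3 ✓
(0,1)1 2/4 ✓
(0,2)2 3/4 ✓
(0,3)2 4/4 ✓
(0,4)2 3/3 ✓
(1,0)1 3/4 ✓
(1,1)2 1/6 ✗
(1,3)2 5/7 ✓
(1,4)2 4/5 ✓
(2,0)1 1/4 ✗
(2,2)1 2/6 ✗
(2,3)1 3/7 ✓
(2,4)2 3/5 ✓
(3,0)2 1/3 ✗
(3,1)2 1/5 ✗
(3,2)1 2/5 ✓
(3,3)2 2/7 ✗
(3,4)1 2/5 ✓
(4,0)1 2/4 ✓
(4,3)2 2/7 ✗
(4,4)1 2/5 ✓
(5,0)1 2/2 ✓
(5,1)1 3/3 ✓
(5,2)1 2/3 ✓
(5,3)1 2/4 ✓
(5,4)2 1/3 ✗
Unsatisfied: (1,1), (2,0), (2,2), (3,0), (3,1), (3,3), (4,3), (5,4) — 8 in total.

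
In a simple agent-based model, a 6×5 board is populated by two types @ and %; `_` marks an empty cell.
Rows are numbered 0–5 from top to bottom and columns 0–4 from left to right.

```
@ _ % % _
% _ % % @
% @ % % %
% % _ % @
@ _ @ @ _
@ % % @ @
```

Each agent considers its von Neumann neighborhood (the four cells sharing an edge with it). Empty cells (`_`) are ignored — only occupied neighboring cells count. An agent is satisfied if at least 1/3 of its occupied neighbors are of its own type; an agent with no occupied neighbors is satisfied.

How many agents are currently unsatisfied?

(0,0)@ 0/1 ✗
(0,2)% 2/2 ✓
(0,3)% 2/2 ✓
(1,0)% 1/2 ✓
(1,2)% 3/3 ✓
(1,3)% 3/4 ✓
(1,4)@ 0/2 ✗
(2,0)% 2/3 ✓
(2,1)@ 0/3 ✗
(2,2)% 2/3 ✓
(2,3)% 4/4 ✓
(2,4)% 1/3 ✓
(3,0)% 2/3 ✓
(3,1)% 1/2 ✓
(3,3)% 1/3 ✓
(3,4)@ 0/2 ✗
(4,0)@ 1/2 ✓
(4,2)@ 1/2 ✓
(4,3)@ 2/3 ✓
(5,0)@ 1/2 ✓
(5,1)% 1/2 ✓
(5,2)% 1/3 ✓
(5,3)@ 2/3 ✓
(5,4)@ 1/1 ✓
Unsatisfied: (0,0), (1,4), (2,1), (3,4) — 4 in total.

4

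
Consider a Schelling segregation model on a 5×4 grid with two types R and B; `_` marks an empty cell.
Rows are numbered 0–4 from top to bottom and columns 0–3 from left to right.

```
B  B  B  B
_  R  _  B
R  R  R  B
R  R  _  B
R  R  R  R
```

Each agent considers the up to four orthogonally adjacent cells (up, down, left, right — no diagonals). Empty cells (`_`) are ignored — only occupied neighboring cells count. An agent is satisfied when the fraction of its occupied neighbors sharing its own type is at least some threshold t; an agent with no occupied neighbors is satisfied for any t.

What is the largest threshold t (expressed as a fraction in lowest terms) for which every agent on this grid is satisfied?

1/2

(0,0)B 1/1
(0,1)B 2/3
(0,2)B 2/2
(0,3)B 2/2
(1,1)R 1/2
(1,3)B 2/2
(2,0)R 2/2
(2,1)R 4/4
(2,2)R 1/2
(2,3)B 2/3
(3,0)R 3/3
(3,1)R 3/3
(3,3)B 1/2
(4,0)R 2/2
(4,1)R 3/3
(4,2)R 2/2
(4,3)R 1/2
The smallest same-type fraction is 1/2 at (1,1), which reduces to 1/2. Any threshold above that leaves this agent unsatisfied.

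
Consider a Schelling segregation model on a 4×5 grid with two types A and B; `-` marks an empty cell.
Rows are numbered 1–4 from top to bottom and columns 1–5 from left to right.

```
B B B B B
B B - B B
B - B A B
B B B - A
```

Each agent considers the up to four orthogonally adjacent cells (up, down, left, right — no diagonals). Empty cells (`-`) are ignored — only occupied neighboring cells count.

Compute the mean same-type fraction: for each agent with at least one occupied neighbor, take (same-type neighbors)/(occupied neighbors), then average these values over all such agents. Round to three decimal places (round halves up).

0.794

(1,1)B 2/2
(1,2)B 3/3
(1,3)B 2/2
(1,4)B 3/3
(1,5)B 2/2
(2,1)B 3/3
(2,2)B 2/2
(2,4)B 2/3
(2,5)B 3/3
(3,1)B 2/2
(3,3)B 1/2
(3,4)A 0/3
(3,5)B 1/3
(4,1)B 2/2
(4,2)B 2/2
(4,3)B 2/2
(4,5)A 0/1
Sum over 17 agents: 2/2 + 3/3 + 2/2 + 3/3 + 2/2 + 3/3 + 2/2 + 2/3 + 3/3 + 2/2 + 1/2 + 0/3 + 1/3 + 2/2 + 2/2 + 2/2 + 0/1 = 27/2; mean = 27/2 ÷ 17 = 27/34 = 0.794117… → 0.794.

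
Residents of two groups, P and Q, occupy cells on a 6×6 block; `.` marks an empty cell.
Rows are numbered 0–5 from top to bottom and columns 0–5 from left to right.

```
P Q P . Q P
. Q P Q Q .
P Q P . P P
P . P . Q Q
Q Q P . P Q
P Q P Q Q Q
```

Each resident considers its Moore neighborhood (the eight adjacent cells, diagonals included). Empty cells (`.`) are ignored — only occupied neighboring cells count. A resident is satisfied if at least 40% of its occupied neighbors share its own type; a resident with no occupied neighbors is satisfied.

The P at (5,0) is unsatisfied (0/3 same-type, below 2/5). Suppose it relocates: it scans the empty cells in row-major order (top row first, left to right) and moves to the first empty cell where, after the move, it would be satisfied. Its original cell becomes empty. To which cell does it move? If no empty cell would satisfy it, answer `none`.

Vacating (5,0). Empty cells in order:
  (0,3): 2/5 same-type → satisfied — stop here.

(0,3)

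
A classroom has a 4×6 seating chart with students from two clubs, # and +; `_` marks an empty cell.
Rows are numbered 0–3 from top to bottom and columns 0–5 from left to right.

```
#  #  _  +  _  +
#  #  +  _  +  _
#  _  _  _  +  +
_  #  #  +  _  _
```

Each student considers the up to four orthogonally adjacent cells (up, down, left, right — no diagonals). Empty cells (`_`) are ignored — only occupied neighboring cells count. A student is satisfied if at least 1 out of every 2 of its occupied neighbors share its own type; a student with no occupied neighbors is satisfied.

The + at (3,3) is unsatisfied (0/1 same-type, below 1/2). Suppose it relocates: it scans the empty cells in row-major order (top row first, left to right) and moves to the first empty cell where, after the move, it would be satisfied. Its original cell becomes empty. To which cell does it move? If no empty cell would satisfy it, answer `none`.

(0,2)

Vacating (3,3). Empty cells in order:
  (0,2): 2/3 same-type → satisfied — stop here.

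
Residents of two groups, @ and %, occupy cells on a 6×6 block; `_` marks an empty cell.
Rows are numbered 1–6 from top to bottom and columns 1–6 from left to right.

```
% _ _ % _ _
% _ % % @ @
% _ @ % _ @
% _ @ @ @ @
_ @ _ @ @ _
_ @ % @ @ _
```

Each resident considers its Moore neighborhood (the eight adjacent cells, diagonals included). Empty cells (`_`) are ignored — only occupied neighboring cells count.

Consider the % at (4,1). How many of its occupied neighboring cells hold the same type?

1

Occupied neighbors of (4,1): (3,1)=%, (5,2)=@.
Same type (%): 1 of 2.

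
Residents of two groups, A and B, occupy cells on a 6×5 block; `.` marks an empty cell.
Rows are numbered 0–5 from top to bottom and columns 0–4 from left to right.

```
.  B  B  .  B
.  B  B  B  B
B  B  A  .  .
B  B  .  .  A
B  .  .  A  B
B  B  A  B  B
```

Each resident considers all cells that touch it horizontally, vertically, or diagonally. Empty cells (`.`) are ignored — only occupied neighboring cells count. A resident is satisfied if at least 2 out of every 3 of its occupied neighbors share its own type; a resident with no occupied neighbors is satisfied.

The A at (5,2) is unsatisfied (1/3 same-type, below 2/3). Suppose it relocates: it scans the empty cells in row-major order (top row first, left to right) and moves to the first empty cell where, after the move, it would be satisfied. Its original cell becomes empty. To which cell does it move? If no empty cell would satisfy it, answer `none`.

Vacating (5,2). Empty cells in order:
  (0,0): 0/2 same-type → still unsatisfied.
  (0,3): 0/5 same-type → still unsatisfied.
  (1,0): 0/4 same-type → still unsatisfied.
  (2,3): 2/5 same-type → still unsatisfied.
  (2,4): 1/3 same-type → still unsatisfied.
  (3,2): 2/4 same-type → still unsatisfied.
  (3,3): 3/4 same-type → satisfied — stop here.

(3,3)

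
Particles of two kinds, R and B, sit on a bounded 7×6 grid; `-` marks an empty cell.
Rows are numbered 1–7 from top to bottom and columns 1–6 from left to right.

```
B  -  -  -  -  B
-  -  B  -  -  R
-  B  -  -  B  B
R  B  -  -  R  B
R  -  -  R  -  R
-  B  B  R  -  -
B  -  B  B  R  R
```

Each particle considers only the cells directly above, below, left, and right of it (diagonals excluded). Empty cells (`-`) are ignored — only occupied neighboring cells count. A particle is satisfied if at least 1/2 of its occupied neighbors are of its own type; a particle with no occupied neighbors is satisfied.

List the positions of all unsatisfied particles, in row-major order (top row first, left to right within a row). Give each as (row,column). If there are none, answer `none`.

(1,6), (2,6), (4,5), (4,6), (5,6), (6,4), (7,4)

(1,1)B 0/0 ✓
(1,6)B 0/1 ✗
(2,3)B 0/0 ✓
(2,6)R 0/2 ✗
(3,2)B 1/1 ✓
(3,5)B 1/2 ✓
(3,6)B 2/3 ✓
(4,1)R 1/2 ✓
(4,2)B 1/2 ✓
(4,5)R 0/2 ✗
(4,6)B 1/3 ✗
(5,1)R 1/1 ✓
(5,4)R 1/1 ✓
(5,6)R 0/1 ✗
(6,2)B 1/1 ✓
(6,3)B 2/3 ✓
(6,4)R 1/3 ✗
(7,1)B 0/0 ✓
(7,3)B 2/2 ✓
(7,4)B 1/3 ✗
(7,5)R 1/2 ✓
(7,6)R 1/1 ✓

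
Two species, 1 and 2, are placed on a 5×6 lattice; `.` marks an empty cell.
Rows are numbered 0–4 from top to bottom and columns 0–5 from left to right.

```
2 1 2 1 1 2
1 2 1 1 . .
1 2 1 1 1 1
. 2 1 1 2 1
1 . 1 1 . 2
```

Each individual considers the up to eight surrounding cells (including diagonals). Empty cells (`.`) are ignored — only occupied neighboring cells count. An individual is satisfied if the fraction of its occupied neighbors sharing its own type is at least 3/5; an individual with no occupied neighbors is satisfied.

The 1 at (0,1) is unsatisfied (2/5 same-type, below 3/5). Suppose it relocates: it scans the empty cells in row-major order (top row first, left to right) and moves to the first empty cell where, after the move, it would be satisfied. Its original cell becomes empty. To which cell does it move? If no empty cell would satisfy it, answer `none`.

(1,4)

Vacating (0,1). Empty cells in order:
  (1,4): 6/7 same-type → satisfied — stop here.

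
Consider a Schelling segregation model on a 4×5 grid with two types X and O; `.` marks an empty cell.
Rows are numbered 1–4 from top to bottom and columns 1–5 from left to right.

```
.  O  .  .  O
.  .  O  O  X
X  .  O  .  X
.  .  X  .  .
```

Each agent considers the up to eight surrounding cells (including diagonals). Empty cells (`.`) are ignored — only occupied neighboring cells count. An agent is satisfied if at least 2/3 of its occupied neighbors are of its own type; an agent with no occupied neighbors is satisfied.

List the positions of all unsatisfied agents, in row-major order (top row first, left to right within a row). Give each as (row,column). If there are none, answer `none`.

(1,2)O 1/1 ✓
(1,5)O 1/2 ✗
(2,3)O 3/3 ✓
(2,4)O 3/5 ✗
(2,5)X 1/3 ✗
(3,1)X 0/0 ✓
(3,3)O 2/3 ✓
(3,5)X 1/2 ✗
(4,3)X 0/1 ✗

(1,5), (2,4), (2,5), (3,5), (4,3)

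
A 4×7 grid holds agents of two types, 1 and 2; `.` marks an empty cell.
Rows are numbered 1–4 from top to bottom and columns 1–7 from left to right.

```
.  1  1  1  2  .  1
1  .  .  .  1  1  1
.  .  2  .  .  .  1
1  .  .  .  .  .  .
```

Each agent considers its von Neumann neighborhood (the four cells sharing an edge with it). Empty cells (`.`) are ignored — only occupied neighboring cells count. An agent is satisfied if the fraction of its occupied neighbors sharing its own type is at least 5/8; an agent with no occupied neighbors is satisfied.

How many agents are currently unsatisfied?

Row 1: (1,2)1 1/1 satisfied · (1,3)1 2/2 satisfied · (1,4)1 1/2 not · (1,5)2 0/2 not · (1,7)1 1/1 satisfied
Row 2: (2,1)1 0/0 satisfied · (2,5)1 1/2 not · (2,6)1 2/2 satisfied · (2,7)1 3/3 satisfied
Row 3: (3,3)2 0/0 satisfied · (3,7)1 1/1 satisfied
Row 4: (4,1)1 0/0 satisfied
Unsatisfied: (1,4), (1,5), (2,5) — 3 in total.

3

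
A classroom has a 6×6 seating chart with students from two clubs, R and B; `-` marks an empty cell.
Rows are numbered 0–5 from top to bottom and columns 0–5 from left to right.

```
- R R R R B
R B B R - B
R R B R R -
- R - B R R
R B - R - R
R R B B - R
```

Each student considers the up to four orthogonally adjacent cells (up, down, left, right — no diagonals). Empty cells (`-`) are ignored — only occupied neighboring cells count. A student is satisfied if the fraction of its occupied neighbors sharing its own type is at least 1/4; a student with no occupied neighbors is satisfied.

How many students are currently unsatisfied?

3

(0,1)R 1/2 satisfied
(0,2)R 2/3 satisfied
(0,3)R 3/3 satisfied
(0,4)R 1/2 satisfied
(0,5)B 1/2 satisfied
(1,0)R 1/2 satisfied
(1,1)B 1/4 satisfied
(1,2)B 2/4 satisfied
(1,3)R 2/3 satisfied
(1,5)B 1/1 satisfied
(2,0)R 2/2 satisfied
(2,1)R 2/4 satisfied
(2,2)B 1/3 satisfied
(2,3)R 2/4 satisfied
(2,4)R 2/2 satisfied
(3,1)R 1/2 satisfied
(3,3)B 0/3 not
(3,4)R 2/3 satisfied
(3,5)R 2/2 satisfied
(4,0)R 1/2 satisfied
(4,1)B 0/3 not
(4,3)R 0/2 not
(4,5)R 2/2 satisfied
(5,0)R 2/2 satisfied
(5,1)R 1/3 satisfied
(5,2)B 1/2 satisfied
(5,3)B 1/2 satisfied
(5,5)R 1/1 satisfied
Unsatisfied: (3,3), (4,1), (4,3) — 3 in total.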